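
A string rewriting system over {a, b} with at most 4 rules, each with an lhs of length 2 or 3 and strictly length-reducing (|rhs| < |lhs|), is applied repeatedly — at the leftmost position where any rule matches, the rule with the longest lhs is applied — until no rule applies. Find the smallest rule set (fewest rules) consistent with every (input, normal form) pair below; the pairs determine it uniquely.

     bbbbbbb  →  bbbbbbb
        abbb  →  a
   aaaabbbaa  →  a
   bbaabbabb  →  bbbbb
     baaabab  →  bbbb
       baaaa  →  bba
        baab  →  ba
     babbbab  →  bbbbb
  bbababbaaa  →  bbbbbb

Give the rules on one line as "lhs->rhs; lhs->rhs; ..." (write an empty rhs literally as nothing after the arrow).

aaa->ab; aab->a; ab->a; bab->bb

  | bbbbbbb
  | abbb => abb => ab => a
  | aaaabbbaa => ababbbaa => aabbbaa => abbaa => abaa => aaa => ab => a
  | bbaabbabb => bbababb => bbbabb => bbbbb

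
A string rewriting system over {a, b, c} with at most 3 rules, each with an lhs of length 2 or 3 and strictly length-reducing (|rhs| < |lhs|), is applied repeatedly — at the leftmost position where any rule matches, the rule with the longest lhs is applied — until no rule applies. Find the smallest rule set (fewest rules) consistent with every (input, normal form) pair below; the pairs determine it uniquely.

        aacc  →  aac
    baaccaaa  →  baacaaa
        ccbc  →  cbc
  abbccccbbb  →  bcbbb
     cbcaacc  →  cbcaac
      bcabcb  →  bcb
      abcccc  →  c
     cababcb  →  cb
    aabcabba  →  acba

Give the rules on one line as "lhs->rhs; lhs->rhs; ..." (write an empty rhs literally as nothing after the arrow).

  | aacc => aac
  | baaccaaa => baacaaa
  | ccbc => cbc
  | abbccccbbb => bccccbbb => bcccbbb => bccbbb => bcbbb

ab->; cc->c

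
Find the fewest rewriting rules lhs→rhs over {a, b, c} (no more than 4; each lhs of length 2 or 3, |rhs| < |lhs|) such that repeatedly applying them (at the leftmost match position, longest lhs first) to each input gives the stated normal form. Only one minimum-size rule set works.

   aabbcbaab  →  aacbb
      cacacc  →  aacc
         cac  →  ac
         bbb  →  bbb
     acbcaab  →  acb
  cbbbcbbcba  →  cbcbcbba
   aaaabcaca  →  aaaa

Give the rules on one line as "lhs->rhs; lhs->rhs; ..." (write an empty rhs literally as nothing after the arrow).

  | aabbcbaab => aacbbaab => aacbb
  | cacacc => acacc => aacc
  | cac => ac
  | bbb

baa->; bbc->cb; ca->a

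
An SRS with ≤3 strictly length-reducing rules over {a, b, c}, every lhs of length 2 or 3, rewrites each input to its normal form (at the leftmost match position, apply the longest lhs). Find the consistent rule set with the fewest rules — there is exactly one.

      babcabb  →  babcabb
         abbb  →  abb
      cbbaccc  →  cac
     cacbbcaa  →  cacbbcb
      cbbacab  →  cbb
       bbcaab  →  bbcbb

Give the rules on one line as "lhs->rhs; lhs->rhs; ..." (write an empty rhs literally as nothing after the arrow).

  | babcabb
  | abbb => abb
  | cbbaccc => cbacc => cac
  | cacbbcaa => cacbbcb

aa->b; bac->a; bbb->bb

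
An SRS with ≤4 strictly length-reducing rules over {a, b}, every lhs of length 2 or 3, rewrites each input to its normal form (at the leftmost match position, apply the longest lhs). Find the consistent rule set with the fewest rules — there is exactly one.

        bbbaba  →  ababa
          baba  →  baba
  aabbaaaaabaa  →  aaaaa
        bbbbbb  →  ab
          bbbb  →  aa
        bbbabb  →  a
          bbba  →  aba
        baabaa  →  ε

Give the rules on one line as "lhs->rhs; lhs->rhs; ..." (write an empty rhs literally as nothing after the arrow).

aab->a; baa->; bb->a

  | bbbaba => ababa
  | baba
  | aabbaaaaabaa => abaaaaabaa => aaaabaa => aaaaa
  | bbbbbb => abbbb => aabb => ab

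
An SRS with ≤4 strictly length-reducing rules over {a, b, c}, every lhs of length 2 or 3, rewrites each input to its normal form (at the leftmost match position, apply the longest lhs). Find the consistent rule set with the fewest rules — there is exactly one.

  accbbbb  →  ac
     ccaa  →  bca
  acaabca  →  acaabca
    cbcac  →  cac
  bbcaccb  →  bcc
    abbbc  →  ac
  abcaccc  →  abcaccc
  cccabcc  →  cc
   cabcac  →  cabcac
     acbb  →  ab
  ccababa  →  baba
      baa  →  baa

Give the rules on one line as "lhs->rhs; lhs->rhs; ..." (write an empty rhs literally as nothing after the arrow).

  | accbbbb => acbbb => abb => ac
  | ccaa => bca
  | acaabca
  | cbcac => cac

bb->c; cb->; cca->bc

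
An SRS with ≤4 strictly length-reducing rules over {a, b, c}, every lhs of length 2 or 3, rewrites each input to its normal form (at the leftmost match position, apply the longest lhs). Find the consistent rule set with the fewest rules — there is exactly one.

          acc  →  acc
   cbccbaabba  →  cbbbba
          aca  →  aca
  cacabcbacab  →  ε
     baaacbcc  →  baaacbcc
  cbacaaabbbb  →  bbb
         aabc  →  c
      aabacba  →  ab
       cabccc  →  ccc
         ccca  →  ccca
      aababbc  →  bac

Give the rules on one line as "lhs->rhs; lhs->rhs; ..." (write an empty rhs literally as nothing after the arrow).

  | acc
  | cbccbaabba => cbcbabba => cbbbba
  | aca
  | cacabcbacab => cacbacab => cabcab => cab => ε

aab->; abb->ba; cab->; cba->b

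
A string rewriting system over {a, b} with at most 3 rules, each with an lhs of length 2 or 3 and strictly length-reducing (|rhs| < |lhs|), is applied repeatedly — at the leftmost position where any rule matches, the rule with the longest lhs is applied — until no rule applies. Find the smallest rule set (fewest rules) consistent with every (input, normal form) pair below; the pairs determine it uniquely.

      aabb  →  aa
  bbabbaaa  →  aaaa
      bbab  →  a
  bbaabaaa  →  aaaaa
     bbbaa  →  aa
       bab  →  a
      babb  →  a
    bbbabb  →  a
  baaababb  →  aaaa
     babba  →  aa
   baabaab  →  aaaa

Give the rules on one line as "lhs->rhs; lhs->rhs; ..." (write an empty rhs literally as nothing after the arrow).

  | aabb => aab => aa
  | bbabbaaa => babbaaa => abbaaa => abaaa => aaaa
  | bbab => bab => ab => a
  | bbaabaaa => baabaaa => aabaaa => aaaaa

ab->a; ba->a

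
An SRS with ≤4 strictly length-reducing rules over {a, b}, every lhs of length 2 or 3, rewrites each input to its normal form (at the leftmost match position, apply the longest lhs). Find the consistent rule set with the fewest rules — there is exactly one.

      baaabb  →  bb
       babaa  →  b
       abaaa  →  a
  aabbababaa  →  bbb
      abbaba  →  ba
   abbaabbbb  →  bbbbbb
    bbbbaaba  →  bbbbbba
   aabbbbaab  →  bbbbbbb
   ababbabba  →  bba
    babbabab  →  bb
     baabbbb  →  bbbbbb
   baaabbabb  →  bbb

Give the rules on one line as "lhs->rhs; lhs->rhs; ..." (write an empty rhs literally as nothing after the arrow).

  | baaabb => babb => bb
  | babaa => baa => b
  | abaaa => aaa => a
  | aabbababaa => bbbababaa => bbbabaa => bbbaa => bbb

aa->; aab->bb; ab->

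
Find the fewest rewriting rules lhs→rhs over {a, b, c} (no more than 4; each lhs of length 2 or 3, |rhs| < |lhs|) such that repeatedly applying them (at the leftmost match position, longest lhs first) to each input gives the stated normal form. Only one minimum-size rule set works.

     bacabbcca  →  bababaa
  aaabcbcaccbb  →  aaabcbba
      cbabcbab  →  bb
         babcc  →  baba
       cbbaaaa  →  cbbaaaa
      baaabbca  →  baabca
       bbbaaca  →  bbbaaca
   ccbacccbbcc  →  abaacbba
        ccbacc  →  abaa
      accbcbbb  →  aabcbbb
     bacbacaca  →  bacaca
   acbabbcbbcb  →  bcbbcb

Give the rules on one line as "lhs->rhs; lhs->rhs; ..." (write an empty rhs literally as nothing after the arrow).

abb->b; cab->ba; cba->; cc->a

  | bacabbcca => bababcca => bababaa
  | aaabcbcaccbb => aaabcbcaabb => aaabcbcab => aaabcbba
  | cbabcbab => bcbab => bb
  | babcc => baba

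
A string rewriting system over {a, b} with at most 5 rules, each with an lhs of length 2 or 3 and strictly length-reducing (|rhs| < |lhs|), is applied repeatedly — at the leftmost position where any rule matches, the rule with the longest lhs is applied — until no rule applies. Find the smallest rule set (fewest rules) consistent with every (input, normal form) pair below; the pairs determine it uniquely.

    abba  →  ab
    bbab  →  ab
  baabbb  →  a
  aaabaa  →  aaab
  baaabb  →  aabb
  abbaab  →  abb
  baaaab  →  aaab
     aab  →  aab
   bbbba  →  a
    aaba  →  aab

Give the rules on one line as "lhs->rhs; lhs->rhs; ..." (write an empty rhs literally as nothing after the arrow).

  | abba => aba => ab
  | bbab => bab => ab
  | baabbb => abbb => a
  | aaabaa => aaaba => aaab

aba->ab; ba->a; baa->a; bbb->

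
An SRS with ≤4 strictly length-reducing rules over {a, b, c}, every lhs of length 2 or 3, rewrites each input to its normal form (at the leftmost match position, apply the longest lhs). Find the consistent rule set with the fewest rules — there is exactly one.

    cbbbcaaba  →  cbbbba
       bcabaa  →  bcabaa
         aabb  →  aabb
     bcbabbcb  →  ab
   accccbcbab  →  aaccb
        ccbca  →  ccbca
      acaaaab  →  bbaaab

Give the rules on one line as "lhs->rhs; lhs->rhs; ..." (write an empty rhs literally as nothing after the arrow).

aca->bb; bcb->; caa->; cca->ac

  | cbbbcaaba => cbbbba
  | bcabaa
  | aabb
  | bcbabbcb => abbcb => ab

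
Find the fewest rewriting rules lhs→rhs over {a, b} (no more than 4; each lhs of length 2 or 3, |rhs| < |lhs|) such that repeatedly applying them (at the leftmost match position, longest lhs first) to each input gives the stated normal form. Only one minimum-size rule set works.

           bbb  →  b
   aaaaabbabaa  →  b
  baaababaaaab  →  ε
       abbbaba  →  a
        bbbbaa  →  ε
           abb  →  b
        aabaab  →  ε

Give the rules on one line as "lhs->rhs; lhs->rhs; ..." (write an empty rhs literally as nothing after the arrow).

  | bbb => b
  | aaaaabbabaa => aaabbabaa => abbabaa => babaa => baa => b
  | baaababaaaab => bababaaaab => babaaaab => baaaab => baab => bb => ε
  | abbbaba => bbaba => aba => a

aa->; ab->; bb->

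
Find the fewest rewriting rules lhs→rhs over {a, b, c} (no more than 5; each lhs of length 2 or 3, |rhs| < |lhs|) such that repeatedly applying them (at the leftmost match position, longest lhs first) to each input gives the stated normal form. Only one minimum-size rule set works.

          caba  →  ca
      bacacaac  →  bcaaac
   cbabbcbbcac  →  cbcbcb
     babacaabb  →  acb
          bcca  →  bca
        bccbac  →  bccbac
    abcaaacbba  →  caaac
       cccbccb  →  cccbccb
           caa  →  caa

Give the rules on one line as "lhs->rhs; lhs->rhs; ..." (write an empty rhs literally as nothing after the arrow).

ab->c; bba->; cac->ba; cca->ca

  | caba => cca => ca
  | bacacaac => babaaac => bcaaac
  | cbabbcbbcac => cbcbcbbcac => cbcbcbbba => cbcbcb
  | babacaabb => bcacaabb => bbaaabb => aabb => acb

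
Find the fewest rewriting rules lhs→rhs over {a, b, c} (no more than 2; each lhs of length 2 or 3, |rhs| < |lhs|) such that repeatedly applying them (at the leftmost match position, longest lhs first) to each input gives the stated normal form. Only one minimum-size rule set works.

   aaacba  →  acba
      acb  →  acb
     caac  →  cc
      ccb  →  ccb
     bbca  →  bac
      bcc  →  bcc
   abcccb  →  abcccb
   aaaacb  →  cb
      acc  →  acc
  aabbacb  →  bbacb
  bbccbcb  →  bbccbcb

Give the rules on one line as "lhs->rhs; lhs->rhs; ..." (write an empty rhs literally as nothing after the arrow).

aa->; bca->ac

  | aaacba => acba
  | acb
  | caac => cc
  | ccb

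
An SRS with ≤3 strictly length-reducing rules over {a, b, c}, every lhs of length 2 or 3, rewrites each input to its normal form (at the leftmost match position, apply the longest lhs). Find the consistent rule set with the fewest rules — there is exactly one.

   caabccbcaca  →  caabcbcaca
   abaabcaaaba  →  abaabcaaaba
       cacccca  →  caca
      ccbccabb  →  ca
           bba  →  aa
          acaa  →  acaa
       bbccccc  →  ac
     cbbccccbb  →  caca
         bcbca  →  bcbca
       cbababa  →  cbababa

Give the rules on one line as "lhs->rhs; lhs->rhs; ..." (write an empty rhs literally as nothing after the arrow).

bb->a; cab->; cc->c

  | caabccbcaca => caabcbcaca
  | abaabcaaaba
  | cacccca => caccca => cacca => caca
  | ccbccabb => cbccabb => cbcabb => cbb => ca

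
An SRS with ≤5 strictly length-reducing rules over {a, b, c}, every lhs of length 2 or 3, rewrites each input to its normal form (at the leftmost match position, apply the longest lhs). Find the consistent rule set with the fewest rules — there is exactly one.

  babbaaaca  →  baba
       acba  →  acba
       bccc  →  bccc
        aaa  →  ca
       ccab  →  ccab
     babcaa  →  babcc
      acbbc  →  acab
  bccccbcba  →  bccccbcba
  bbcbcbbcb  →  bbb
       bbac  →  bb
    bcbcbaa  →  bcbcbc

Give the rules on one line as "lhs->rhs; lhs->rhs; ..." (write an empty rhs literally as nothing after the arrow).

aa->c; abb->bb; bac->b; bbc->ab

  | babbaaaca => bbbaaaca => bbbcaca => babaca => baba
  | acba
  | bccc
  | aaa => ca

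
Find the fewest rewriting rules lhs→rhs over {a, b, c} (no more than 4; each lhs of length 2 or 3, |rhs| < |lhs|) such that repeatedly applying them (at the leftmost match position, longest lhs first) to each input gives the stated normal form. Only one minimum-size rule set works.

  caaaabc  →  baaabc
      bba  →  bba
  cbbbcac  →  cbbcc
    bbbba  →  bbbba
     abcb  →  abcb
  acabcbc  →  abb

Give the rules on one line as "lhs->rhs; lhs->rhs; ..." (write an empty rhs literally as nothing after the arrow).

bca->c; ca->b; cbc->

  | caaaabc => baaabc
  | bba
  | cbbbcac => cbbcc
  | bbbba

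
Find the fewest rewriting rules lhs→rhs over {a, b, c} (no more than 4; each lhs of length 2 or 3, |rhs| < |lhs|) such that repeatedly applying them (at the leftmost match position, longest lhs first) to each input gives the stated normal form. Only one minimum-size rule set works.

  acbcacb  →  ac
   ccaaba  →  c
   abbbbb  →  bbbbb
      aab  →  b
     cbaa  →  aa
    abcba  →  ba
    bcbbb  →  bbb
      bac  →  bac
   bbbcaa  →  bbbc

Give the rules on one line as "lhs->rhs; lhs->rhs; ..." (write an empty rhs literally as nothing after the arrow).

ab->b; ca->c; cb->

  | acbcacb => acacb => accb => ac
  | ccaaba => ccaba => ccba => ca => c
  | abbbbb => bbbbb
  | aab => ab => b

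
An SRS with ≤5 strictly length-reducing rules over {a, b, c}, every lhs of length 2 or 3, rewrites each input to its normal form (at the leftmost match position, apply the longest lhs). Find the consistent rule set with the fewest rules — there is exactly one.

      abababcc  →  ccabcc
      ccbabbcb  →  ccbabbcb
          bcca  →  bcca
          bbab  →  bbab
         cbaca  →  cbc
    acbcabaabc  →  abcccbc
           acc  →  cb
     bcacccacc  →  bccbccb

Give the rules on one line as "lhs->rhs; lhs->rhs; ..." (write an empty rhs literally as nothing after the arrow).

aa->c; aba->ca; ac->a; acc->cb

  | abababcc => cababcc => ccabcc
  | ccbabbcb
  | bcca
  | bbab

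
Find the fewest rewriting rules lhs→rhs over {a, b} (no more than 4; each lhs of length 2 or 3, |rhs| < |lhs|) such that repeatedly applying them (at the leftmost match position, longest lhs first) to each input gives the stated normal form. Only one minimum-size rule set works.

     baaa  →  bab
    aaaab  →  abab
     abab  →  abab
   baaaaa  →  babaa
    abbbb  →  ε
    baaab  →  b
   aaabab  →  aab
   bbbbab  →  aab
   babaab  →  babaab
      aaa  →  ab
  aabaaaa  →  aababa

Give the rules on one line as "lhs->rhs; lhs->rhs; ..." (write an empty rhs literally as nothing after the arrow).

  | baaa => bab
  | aaaab => abab
  | abab
  | baaaaa => babaa

aaa->ab; abb->bb; bb->; bba->aa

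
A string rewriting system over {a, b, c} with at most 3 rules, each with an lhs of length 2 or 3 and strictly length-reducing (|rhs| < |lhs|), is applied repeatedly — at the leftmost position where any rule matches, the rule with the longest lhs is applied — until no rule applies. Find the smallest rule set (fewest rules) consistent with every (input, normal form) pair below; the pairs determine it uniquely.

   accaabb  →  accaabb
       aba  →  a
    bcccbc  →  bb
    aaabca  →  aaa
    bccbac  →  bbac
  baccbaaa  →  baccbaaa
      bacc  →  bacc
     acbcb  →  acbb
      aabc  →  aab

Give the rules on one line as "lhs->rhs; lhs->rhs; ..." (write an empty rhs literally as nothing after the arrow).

  | accaabb
  | aba => a
  | bcccbc => bccbc => bcbc => bbc => bb
  | aaabca => aaaba => aaa

aba->a; bc->b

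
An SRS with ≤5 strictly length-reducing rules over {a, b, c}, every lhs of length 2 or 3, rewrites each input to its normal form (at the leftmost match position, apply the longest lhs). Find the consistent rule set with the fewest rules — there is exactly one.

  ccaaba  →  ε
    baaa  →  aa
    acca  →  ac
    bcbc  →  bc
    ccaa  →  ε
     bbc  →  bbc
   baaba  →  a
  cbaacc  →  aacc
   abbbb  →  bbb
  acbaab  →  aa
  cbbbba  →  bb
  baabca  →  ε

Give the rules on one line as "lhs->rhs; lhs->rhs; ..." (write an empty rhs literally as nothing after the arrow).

ab->; ba->; ca->; cb->

  | ccaaba => caba => ba => ε
  | baaa => aa
  | acca => ac
  | bcbc => bc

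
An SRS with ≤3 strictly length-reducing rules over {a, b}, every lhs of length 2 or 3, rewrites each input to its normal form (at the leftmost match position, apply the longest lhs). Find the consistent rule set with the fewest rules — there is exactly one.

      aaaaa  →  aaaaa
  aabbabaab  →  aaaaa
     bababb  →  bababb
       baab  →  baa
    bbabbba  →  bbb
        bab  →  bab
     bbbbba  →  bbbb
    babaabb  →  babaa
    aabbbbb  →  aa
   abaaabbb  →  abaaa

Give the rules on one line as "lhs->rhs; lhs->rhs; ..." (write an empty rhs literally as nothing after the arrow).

  | aaaaa
  | aabbabaab => aababaab => aaabaab => aaaaab => aaaaa
  | bababb
  | baab => baa

aab->aa; bba->b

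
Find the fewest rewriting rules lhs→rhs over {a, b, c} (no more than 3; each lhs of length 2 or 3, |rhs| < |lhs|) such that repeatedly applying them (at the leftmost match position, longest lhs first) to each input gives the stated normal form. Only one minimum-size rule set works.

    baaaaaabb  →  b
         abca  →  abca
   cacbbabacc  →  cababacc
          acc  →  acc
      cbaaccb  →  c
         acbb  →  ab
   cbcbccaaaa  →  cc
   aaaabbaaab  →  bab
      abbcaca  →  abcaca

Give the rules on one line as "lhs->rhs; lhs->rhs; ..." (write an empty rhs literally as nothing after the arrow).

  | baaaaaabb => baaaabb => baabb => bbb => bb => b
  | abca
  | cacbbabacc => cababacc
  | acc

aa->; bb->b; cb->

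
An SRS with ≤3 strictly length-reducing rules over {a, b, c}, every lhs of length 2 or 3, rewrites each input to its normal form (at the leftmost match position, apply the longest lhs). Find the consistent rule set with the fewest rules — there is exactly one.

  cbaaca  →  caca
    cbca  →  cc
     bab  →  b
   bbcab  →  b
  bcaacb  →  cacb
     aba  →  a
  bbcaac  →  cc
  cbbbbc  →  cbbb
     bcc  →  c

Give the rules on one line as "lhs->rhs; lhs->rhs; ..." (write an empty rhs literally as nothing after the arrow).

  | cbaaca => caca
  | cbca => cc
  | bab => b
  | bbcab => bcb => b

ba->; bc->; bca->c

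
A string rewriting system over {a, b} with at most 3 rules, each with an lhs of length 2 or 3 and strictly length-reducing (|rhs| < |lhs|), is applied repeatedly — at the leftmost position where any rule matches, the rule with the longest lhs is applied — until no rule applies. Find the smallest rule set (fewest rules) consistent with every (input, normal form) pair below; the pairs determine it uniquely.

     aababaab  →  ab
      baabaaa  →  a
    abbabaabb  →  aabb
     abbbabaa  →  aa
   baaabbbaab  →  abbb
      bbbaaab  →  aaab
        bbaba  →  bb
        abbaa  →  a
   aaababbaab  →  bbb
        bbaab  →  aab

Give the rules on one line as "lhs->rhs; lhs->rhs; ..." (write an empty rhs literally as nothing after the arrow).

aba->bb; ba->a

  | aababaab => abbbaab => abbaab => abaab => bbab => bab => ab
  | baabaaa => aabaaa => abbaa => abaa => bba => ba => a
  | abbabaabb => ababaabb => bbbaabb => bbaabb => baabb => aabb
  | abbbabaa => abbabaa => ababaa => bbbaa => bbaa => baa => aa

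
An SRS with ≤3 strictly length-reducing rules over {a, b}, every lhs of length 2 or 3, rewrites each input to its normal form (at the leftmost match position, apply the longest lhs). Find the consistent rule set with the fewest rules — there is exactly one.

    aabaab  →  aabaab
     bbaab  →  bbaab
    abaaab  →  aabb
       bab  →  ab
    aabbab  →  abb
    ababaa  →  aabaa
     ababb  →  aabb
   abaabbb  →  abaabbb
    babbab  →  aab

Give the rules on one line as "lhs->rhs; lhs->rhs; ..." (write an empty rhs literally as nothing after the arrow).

  | aabaab
  | bbaab
  | abaaab => ababb => aabb
  | bab => ab

aaa->ab; bab->ab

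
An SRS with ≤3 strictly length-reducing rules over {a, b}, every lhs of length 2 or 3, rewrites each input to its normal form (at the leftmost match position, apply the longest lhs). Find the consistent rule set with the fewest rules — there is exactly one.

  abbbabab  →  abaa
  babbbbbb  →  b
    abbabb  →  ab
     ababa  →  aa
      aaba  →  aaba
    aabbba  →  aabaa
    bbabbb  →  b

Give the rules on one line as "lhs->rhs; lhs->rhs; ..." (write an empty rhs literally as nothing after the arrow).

bab->; bb->b; bbb->ba

  | abbbabab => abaabab => abaa
  | babbbbbb => bbbbb => babb => b
  | abbabb => ababb => ab
  | ababa => aa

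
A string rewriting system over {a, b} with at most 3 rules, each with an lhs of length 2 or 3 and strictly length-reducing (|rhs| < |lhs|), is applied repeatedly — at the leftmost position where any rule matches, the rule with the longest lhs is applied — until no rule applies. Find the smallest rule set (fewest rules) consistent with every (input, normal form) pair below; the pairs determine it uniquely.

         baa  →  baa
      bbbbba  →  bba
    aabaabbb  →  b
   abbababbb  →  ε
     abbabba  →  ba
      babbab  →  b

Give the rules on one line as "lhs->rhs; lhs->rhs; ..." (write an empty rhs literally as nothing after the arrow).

ab->b; bbb->

  | baa
  | bbbbba => bba
  | aabaabbb => abaabbb => baabbb => babbb => bbbb => b
  | abbababbb => bbababbb => bbbabbb => abbb => bbb => ε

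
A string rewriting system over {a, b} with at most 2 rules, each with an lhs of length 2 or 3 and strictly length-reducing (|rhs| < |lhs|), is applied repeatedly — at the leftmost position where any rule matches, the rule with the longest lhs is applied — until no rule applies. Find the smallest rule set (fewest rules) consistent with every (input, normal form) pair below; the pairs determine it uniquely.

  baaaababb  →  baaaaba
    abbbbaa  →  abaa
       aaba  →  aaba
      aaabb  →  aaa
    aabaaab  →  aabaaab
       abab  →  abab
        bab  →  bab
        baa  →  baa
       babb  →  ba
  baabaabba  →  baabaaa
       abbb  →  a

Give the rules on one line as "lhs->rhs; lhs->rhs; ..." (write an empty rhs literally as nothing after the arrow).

bb->; bbb->

  | baaaababb => baaaaba
  | abbbbaa => abaa
  | aaba
  | aaabb => aaa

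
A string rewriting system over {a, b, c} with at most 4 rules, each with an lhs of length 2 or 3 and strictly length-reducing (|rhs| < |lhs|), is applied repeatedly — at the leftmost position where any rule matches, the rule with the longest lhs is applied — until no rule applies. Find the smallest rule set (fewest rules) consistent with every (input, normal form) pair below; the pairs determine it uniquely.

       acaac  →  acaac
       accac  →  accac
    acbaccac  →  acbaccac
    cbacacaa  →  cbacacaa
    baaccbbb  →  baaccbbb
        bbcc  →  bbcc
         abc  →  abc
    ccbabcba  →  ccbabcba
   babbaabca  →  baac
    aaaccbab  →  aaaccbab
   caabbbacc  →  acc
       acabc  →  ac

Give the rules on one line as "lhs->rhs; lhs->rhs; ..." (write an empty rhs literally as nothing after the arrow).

  | acaac
  | accac
  | acbaccac
  | cbacacaa

abb->; bca->c; cab->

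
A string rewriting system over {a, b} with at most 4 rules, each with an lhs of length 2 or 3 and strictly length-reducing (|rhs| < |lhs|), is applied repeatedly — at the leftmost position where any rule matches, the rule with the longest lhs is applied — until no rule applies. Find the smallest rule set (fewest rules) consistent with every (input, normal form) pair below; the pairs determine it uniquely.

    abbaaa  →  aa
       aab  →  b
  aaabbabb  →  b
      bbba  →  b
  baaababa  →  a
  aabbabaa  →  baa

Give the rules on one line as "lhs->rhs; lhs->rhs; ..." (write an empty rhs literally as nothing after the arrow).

aaa->ba; ab->b; bab->; bba->

  | abbaaa => bbaaa => aa
  | aab => ab => b
  | aaabbabb => babbabb => babb => b
  | bbba => b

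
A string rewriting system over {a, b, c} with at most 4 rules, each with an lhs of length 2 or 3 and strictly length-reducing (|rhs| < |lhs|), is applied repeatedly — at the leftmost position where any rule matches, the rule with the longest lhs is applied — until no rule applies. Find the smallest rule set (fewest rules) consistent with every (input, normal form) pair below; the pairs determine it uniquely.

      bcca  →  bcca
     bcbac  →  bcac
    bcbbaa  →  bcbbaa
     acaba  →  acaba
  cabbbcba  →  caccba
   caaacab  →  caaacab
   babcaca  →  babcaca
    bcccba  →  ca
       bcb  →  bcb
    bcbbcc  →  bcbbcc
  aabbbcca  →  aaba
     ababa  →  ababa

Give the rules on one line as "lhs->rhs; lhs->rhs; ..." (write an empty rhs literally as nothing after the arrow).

  | bcca
  | bcbac => bcac
  | bcbbaa
  | acaba

bac->ac; bbb->c; ccc->b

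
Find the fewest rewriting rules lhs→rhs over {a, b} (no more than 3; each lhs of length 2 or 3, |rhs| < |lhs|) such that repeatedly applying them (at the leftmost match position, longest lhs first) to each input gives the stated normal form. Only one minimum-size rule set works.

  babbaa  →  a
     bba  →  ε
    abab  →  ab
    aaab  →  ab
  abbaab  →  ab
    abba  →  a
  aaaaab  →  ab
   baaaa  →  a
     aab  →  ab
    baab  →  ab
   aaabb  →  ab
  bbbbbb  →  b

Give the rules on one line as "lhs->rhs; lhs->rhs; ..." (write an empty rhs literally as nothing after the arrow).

  | babbaa => bbaa => baa => a
  | bba => ba => ε
  | abab => ab
  | aaab => aab => ab

aa->a; ba->; bb->b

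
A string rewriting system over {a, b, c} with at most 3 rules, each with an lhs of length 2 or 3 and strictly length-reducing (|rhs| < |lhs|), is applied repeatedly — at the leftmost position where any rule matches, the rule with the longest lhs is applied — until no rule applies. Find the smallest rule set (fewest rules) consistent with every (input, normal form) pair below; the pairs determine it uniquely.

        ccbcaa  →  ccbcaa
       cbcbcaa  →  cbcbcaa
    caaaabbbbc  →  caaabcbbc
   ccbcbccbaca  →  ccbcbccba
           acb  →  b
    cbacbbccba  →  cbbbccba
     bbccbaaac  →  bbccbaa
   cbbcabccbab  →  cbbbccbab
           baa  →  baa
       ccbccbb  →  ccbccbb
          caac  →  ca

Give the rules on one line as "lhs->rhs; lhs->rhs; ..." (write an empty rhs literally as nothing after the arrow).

abb->bc; ac->; cab->b

  | ccbcaa
  | cbcbcaa
  | caaaabbbbc => caaabcbbc
  | ccbcbccbaca => ccbcbccba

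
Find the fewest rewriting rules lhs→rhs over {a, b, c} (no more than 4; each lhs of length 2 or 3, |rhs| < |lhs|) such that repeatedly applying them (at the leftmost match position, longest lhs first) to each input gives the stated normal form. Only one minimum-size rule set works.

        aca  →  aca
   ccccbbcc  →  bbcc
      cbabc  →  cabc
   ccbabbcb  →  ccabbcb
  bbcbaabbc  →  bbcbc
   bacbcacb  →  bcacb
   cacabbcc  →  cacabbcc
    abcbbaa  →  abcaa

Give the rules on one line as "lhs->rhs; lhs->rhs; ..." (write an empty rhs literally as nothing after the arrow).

  | aca
  | ccccbbcc => bacbbcc => bbcc
  | cbabc => cabc
  | ccbabbcb => ccabbcb

aab->; ba->a; bac->; ccc->ba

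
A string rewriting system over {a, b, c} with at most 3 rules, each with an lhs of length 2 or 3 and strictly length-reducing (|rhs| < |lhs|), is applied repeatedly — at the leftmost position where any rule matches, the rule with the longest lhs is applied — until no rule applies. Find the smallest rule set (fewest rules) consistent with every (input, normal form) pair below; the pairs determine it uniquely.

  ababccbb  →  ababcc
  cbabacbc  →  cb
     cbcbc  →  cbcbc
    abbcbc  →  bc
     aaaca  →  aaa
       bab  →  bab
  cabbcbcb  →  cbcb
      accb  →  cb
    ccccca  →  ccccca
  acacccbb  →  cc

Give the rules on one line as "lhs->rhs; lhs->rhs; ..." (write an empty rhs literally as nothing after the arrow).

  | ababccbb => ababcc
  | cbabacbc => cbabbc => cbac => cb
  | cbcbc
  | abbcbc => acbc => bc

ac->; bb->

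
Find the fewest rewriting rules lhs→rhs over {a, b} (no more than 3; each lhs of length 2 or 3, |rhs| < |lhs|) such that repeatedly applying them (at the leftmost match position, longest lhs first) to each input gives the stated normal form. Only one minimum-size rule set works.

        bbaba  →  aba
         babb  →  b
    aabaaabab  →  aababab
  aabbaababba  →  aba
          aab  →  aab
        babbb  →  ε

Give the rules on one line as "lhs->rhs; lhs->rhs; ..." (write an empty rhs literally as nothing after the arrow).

aaa->a; abb->; bb->

  | bbaba => aba
  | babb => b
  | aabaaabab => aababab
  | aabbaababba => aaababba => ababba => aba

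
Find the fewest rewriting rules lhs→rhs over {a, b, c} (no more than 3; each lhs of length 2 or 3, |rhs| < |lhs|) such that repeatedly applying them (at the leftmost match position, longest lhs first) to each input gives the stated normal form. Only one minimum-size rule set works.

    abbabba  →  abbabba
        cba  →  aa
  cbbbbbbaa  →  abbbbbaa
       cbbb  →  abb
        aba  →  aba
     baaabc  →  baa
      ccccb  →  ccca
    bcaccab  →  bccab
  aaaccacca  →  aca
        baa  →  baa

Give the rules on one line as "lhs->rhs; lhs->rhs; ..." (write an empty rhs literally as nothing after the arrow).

abc->; acc->c; cb->a

  | abbabba
  | cba => aa
  | cbbbbbbaa => abbbbbaa
  | cbbb => abb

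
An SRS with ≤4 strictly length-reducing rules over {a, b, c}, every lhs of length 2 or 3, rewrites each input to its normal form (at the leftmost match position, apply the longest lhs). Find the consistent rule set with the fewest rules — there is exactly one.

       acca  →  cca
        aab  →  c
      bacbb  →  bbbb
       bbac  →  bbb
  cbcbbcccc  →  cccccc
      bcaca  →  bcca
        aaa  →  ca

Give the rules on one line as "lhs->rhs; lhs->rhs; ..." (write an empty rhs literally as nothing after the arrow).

aa->c; ac->c; bac->bb; cb->c

  | acca => cca
  | aab => cb => c
  | bacbb => bbbb
  | bbac => bbb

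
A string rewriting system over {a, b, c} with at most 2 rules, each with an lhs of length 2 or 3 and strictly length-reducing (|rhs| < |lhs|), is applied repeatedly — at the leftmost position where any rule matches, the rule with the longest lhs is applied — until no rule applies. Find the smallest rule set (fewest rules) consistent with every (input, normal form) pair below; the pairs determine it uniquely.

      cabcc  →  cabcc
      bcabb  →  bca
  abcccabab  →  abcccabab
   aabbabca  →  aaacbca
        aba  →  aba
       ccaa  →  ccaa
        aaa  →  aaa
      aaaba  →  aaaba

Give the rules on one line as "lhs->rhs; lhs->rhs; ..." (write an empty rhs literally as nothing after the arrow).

  | cabcc
  | bcabb => bca
  | abcccabab
  | aabbabca => aaacbca

bb->; bba->ac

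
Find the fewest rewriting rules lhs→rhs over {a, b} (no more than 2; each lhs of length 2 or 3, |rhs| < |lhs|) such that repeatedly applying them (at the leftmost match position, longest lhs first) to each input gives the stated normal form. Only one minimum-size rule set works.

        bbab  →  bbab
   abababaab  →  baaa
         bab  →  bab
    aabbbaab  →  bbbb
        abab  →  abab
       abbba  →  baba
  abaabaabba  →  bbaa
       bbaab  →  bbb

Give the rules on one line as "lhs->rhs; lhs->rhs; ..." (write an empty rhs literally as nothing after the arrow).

  | bbab
  | abababaab => abababb => ababba => abbaa => baaa
  | bab
  | aabbbaab => bbbaab => bbbb

aab->b; abb->ba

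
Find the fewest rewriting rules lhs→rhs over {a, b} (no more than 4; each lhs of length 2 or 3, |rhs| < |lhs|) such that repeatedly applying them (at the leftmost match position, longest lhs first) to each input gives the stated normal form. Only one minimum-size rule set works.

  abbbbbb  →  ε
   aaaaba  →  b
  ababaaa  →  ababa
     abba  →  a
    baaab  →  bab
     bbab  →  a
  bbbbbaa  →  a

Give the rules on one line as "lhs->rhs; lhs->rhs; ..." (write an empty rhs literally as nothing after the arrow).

  | abbbbbb => bbbb => abb => ε
  | aaaaba => aaba => bba => aa => b
  | ababaaa => ababa
  | abba => a

aa->b; aaa->a; abb->; bb->a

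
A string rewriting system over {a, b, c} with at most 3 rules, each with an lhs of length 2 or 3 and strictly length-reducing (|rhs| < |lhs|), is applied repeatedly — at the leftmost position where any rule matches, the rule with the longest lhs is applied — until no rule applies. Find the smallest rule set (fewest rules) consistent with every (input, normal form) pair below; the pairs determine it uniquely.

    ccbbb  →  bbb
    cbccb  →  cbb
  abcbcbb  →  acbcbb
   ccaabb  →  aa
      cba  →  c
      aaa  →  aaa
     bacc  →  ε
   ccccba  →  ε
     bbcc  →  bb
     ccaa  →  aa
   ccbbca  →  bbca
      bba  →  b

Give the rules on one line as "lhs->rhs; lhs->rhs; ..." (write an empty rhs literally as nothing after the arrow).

  | ccbbb => bbb
  | cbccb => cbb
  | abcbcbb => acbcbb
  | ccaabb => aabb => aab => aa

ab->a; ba->; cc->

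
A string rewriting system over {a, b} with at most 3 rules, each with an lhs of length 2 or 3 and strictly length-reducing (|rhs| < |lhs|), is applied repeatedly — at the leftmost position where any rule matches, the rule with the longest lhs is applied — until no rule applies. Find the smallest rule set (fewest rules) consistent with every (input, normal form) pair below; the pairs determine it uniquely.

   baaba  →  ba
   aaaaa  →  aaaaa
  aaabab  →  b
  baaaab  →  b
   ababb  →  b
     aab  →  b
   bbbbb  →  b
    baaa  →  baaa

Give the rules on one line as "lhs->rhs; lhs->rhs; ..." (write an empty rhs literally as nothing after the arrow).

ab->b; bb->b

  | baaba => baba => bba => ba
  | aaaaa
  | aaabab => aabab => abab => bab => bb => b
  | baaaab => baaab => baab => bab => bb => b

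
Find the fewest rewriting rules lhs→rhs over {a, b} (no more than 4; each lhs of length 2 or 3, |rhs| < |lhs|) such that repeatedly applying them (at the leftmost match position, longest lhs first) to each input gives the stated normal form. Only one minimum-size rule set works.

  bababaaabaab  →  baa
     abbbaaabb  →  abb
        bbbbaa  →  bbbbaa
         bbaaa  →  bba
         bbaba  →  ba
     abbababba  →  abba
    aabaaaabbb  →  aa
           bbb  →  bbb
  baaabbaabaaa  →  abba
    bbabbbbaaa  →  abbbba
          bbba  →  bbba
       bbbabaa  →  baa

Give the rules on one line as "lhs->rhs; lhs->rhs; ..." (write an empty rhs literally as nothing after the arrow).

  | bababaaabaab => ababaaabaab => babaaabaab => abaaabaab => baaabaab => babaab => abaab => baab => baa
  | abbbaaabb => abbbabb => abbabb => ababb => babb => abb
  | bbbbaa
  | bbaaa => bba

aaa->a; aab->aa; aba->ba; bab->ab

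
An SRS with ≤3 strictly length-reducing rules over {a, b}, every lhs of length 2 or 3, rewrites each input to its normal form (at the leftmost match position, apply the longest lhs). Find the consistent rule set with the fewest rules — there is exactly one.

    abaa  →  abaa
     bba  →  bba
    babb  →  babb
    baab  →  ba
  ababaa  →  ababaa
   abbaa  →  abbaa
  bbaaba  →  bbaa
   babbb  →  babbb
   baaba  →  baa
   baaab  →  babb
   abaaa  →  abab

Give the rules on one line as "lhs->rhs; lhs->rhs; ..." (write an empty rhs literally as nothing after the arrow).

  | abaa
  | bba
  | babb
  | baab => ba

aaa->ab; aab->a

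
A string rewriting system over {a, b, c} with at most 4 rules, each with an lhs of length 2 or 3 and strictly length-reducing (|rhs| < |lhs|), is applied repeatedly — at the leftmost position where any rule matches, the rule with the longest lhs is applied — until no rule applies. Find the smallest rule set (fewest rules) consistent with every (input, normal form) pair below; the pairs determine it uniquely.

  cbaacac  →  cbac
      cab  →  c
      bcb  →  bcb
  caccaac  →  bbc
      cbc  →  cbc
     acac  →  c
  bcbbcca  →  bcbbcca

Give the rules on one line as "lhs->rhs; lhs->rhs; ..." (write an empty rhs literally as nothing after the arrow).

ab->; caa->a; cac->bc

  | cbaacac => cbaabc => cbac
  | cab => c
  | bcb
  | caccaac => bccaac => bcac => bbc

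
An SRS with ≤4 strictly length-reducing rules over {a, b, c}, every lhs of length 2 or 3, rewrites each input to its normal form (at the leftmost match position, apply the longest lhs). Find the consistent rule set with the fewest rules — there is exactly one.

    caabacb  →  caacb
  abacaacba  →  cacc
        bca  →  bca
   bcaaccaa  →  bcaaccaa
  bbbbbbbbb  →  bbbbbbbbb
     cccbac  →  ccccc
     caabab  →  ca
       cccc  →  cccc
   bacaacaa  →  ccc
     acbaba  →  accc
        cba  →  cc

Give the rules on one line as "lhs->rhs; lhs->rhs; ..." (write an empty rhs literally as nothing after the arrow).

ab->; aca->c; ba->c

  | caabacb => caacb
  | abacaacba => acaacba => cacba => cacc
  | bca
  | bcaaccaa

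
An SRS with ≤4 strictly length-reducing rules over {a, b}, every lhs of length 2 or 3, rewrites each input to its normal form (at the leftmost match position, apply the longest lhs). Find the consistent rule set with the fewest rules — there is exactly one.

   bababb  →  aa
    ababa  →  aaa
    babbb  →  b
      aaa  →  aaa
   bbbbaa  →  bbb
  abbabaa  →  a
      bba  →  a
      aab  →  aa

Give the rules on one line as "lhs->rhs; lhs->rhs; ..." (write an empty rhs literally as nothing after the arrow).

aab->aa; abb->; ba->a; baa->

  | bababb => ababb => aabb => aab => aa
  | ababa => aaba => aaa
  | babbb => abbb => b
  | aaa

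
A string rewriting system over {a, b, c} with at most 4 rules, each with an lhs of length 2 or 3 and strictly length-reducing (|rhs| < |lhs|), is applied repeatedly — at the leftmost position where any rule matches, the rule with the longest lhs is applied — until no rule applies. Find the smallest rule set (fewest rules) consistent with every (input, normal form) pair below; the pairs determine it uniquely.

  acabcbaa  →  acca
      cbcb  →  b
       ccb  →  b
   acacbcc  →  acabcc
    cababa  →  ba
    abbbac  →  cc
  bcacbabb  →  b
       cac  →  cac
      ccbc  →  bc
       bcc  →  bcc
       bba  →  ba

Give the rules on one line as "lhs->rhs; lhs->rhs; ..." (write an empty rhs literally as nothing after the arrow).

aba->c; bb->b; cb->b

  | acabcbaa => acabbaa => acabaa => acca
  | cbcb => bcb => bb => b
  | ccb => cb => b
  | acacbcc => acabcc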